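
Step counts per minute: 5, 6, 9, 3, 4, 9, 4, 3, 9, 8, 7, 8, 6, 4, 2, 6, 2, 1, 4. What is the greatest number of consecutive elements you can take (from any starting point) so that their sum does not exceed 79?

15

Extend to the right; shrink from the left whenever the sum exceeds 79:
add 5: [5] sum 5, len 1
add 6: [5, 6] sum 11, len 2
add 9: [5, 6, 9] sum 20, len 3
add 3: [5, 6, 9, 3] sum 23, len 4
add 4: [5, 6, 9, 3, 4] sum 27, len 5
add 9: [5, 6, 9, 3, 4, 9] sum 36, len 6
add 4: [5, 6, 9, 3, 4, 9, 4] sum 40, len 7
add 3: [5, 6, 9, 3, 4, 9, 4, 3] sum 43, len 8
add 9: [5, 6, 9, 3, 4, 9, 4, 3, 9] sum 52, len 9
add 8: [5, 6, 9, 3, 4, 9, 4, 3, 9, 8] sum 60, len 10
add 7: [5, 6, 9, 3, 4, 9, 4, 3, 9, 8, 7] sum 67, len 11
add 8: [5, 6, 9, 3, 4, 9, 4, 3, 9, 8, 7, 8] sum 75, len 12
add 6: [6, 9, 3, 4, 9, 4, 3, 9, 8, 7, 8, 6] sum 76, len 12
add 4: [9, 3, 4, 9, 4, 3, 9, 8, 7, 8, 6, 4] sum 74, len 12
add 2: [9, 3, 4, 9, 4, 3, 9, 8, 7, 8, 6, 4, 2] sum 76, len 13
add 6: [3, 4, 9, 4, 3, 9, 8, 7, 8, 6, 4, 2, 6] sum 73, len 13
add 2: [3, 4, 9, 4, 3, 9, 8, 7, 8, 6, 4, 2, 6, 2] sum 75, len 14
add 1: [3, 4, 9, 4, 3, 9, 8, 7, 8, 6, 4, 2, 6, 2, 1] sum 76, len 15
add 4: [4, 9, 4, 3, 9, 8, 7, 8, 6, 4, 2, 6, 2, 1, 4] sum 77, len 15
Longest length seen: 15.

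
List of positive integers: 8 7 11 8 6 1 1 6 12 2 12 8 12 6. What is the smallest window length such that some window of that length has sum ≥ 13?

2

add 8: running sum 8 < 13
add 7: shortest ending here [8, 7] sum 15, len 2
add 11: shortest ending here [7, 11] sum 18, len 2
add 8: shortest ending here [11, 8] sum 19, len 2
add 6: shortest ending here [8, 6] sum 14, len 2
add 1: shortest ending here [8, 6, 1] sum 15, len 3
add 1: shortest ending here [8, 6, 1, 1] sum 16, len 4
add 6: shortest ending here [6, 1, 1, 6] sum 14, len 4
add 12: shortest ending here [6, 12] sum 18, len 2
add 2: shortest ending here [12, 2] sum 14, len 2
add 12: shortest ending here [2, 12] sum 14, len 2
add 8: shortest ending here [12, 8] sum 20, len 2
add 12: shortest ending here [8, 12] sum 20, len 2
add 6: shortest ending here [12, 6] sum 18, len 2
Shortest qualifying length: 2.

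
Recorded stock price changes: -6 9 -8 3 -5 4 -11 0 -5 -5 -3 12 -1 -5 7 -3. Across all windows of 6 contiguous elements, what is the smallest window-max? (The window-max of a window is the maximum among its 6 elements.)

4

-6 9 -8 3 -5 4 → max 9
9 -8 3 -5 4 -11 → max 9
-8 3 -5 4 -11 0 → max 4
3 -5 4 -11 0 -5 → max 4
-5 4 -11 0 -5 -5 → max 4
4 -11 0 -5 -5 -3 → max 4
-11 0 -5 -5 -3 12 → max 12
0 -5 -5 -3 12 -1 → max 12
-5 -5 -3 12 -1 -5 → max 12
-5 -3 12 -1 -5 7 → max 12
-3 12 -1 -5 7 -3 → max 12
Smallest of these is 4.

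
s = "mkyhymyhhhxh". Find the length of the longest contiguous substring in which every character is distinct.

add m: [m] len 1
add k: [m, k] len 2
add y: [m, k, y] len 3
add h: [m, k, y, h] len 4
add y (repeat y, move left end past it): [h, y] len 2
add m: [h, y, m] len 3
add y (repeat y, move left end past it): [m, y] len 2
add h: [m, y, h] len 3
add h (repeat h, move left end past it): [h] len 1
add h (repeat h, move left end past it): [h] len 1
add x: [h, x] len 2
add h (repeat h, move left end past it): [x, h] len 2
Longest all-distinct length: 4.

4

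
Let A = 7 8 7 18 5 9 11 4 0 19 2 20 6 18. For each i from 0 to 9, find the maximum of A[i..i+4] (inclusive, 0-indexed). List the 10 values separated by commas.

18, 18, 18, 18, 11, 19, 19, 20, 20, 20

[7, 8, 7, 18, 5] → max 18
[8, 7, 18, 5, 9] → max 18
[7, 18, 5, 9, 11] → max 18
[18, 5, 9, 11, 4] → max 18
[5, 9, 11, 4, 0] → max 11
[9, 11, 4, 0, 19] → max 19
[11, 4, 0, 19, 2] → max 19
[4, 0, 19, 2, 20] → max 20
[0, 19, 2, 20, 6] → max 20
[19, 2, 20, 6, 18] → max 20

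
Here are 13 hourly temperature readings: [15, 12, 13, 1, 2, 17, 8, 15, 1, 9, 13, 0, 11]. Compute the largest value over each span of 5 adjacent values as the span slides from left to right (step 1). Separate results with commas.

15, 17, 17, 17, 17, 17, 15, 15, 13

Sliding a size-5 window across the 13 values:
[15, 12, 13, 1, 2] → max 15
[12, 13, 1, 2, 17] → max 17
[13, 1, 2, 17, 8] → max 17
[1, 2, 17, 8, 15] → max 17
[2, 17, 8, 15, 1] → max 17
[17, 8, 15, 1, 9] → max 17
[8, 15, 1, 9, 13] → max 15
[15, 1, 9, 13, 0] → max 15
[1, 9, 13, 0, 11] → max 13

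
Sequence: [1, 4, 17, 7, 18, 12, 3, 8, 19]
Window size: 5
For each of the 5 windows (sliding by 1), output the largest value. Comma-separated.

18, 18, 18, 18, 19

1 4 17 7 18 → max 18
4 17 7 18 12 → max 18
17 7 18 12 3 → max 18
7 18 12 3 8 → max 18
18 12 3 8 19 → max 19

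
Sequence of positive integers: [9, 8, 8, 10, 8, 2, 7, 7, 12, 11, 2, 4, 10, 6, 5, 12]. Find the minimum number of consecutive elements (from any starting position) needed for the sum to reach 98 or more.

13

Extend right; whenever the sum reaches 98, record the length and shrink from the left:
add 9: running sum 9 < 98
add 8: running sum 17 < 98
add 8: running sum 25 < 98
add 10: running sum 35 < 98
add 8: running sum 43 < 98
add 2: running sum 45 < 98
add 7: running sum 52 < 98
add 7: running sum 59 < 98
add 12: running sum 71 < 98
add 11: running sum 82 < 98
add 2: running sum 84 < 98
add 4: running sum 88 < 98
end 12: [9, 8, 8, 10, 8, 2, 7, 7, 12, 11, 2, 4, 10] sum 98, len 13
end 13: [9, 8, 8, 10, 8, 2, 7, 7, 12, 11, 2, 4, 10, 6] sum 104, len 14
end 14: [8, 8, 10, 8, 2, 7, 7, 12, 11, 2, 4, 10, 6, 5] sum 100, len 14
end 15: [8, 10, 8, 2, 7, 7, 12, 11, 2, 4, 10, 6, 5, 12] sum 104, len 14
Shortest qualifying length: 13.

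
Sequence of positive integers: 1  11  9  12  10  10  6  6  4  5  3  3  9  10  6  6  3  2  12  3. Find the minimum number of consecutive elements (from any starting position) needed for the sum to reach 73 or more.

9

add 1: running sum 1 < 73
add 11: running sum 12 < 73
add 9: running sum 21 < 73
add 12: running sum 33 < 73
add 10: running sum 43 < 73
add 10: running sum 53 < 73
add 6: running sum 59 < 73
add 6: running sum 65 < 73
add 4: running sum 69 < 73
add 5: shortest ending here [11, 9, 12, 10, 10, 6, 6, 4, 5] sum 73, len 9
add 3: shortest ending here [11, 9, 12, 10, 10, 6, 6, 4, 5, 3] sum 76, len 10
add 3: shortest ending here [11, 9, 12, 10, 10, 6, 6, 4, 5, 3, 3] sum 79, len 11
add 9: shortest ending here [9, 12, 10, 10, 6, 6, 4, 5, 3, 3, 9] sum 77, len 11
add 10: shortest ending here [12, 10, 10, 6, 6, 4, 5, 3, 3, 9, 10] sum 78, len 11
add 6: shortest ending here [12, 10, 10, 6, 6, 4, 5, 3, 3, 9, 10, 6] sum 84, len 12
add 6: shortest ending here [10, 10, 6, 6, 4, 5, 3, 3, 9, 10, 6, 6] sum 78, len 12
add 3: shortest ending here [10, 10, 6, 6, 4, 5, 3, 3, 9, 10, 6, 6, 3] sum 81, len 13
add 2: shortest ending here [10, 6, 6, 4, 5, 3, 3, 9, 10, 6, 6, 3, 2] sum 73, len 13
add 12: shortest ending here [6, 6, 4, 5, 3, 3, 9, 10, 6, 6, 3, 2, 12] sum 75, len 13
add 3: shortest ending here [6, 6, 4, 5, 3, 3, 9, 10, 6, 6, 3, 2, 12, 3] sum 78, len 14
Shortest qualifying length: 9.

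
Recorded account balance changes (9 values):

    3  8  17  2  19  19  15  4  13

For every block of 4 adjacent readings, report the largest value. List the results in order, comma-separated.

17, 19, 19, 19, 19, 19

Sliding a size-4 window across the 9 values:
[3, 8, 17, 2] → max 17
[8, 17, 2, 19] → max 19
[17, 2, 19, 19] → max 19
[2, 19, 19, 15] → max 19
[19, 19, 15, 4] → max 19
[19, 15, 4, 13] → max 19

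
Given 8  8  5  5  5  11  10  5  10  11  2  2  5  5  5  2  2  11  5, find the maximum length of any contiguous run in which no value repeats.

4

[8] len 1
[8] len 1
[8, 5] len 2
[5] len 1
[5] len 1
[5, 11] len 2
[5, 11, 10] len 3
[11, 10, 5] len 3
[5, 10] len 2
[5, 10, 11] len 3
[5, 10, 11, 2] len 4
[2] len 1
[2, 5] len 2
[5] len 1
[5] len 1
[5, 2] len 2
[2] len 1
[2, 11] len 2
[2, 11, 5] len 3
Longest all-distinct length: 4.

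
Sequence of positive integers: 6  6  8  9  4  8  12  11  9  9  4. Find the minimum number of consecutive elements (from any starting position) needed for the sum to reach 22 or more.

2

add 6: running sum 6 < 22
add 6: running sum 12 < 22
add 8: running sum 20 < 22
add 9: shortest ending here [6, 8, 9] sum 23, len 3
add 4: shortest ending here [6, 8, 9, 4] sum 27, len 4
add 8: shortest ending here [8, 9, 4, 8] sum 29, len 4
add 12: shortest ending here [4, 8, 12] sum 24, len 3
add 11: shortest ending here [12, 11] sum 23, len 2
add 9: shortest ending here [12, 11, 9] sum 32, len 3
add 9: shortest ending here [11, 9, 9] sum 29, len 3
add 4: shortest ending here [9, 9, 4] sum 22, len 3
Shortest qualifying length: 2.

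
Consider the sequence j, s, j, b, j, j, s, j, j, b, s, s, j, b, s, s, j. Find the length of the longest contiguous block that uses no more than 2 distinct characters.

5

Extend right; when distinct count exceeds 2, shrink from the left:
[j] 1 distinct, len 1
[j, s] 2 distinct, len 2
[j, s, j] 2 distinct, len 3
[j, b] 2 distinct, len 2
[j, b, j] 2 distinct, len 3
[j, b, j, j] 2 distinct, len 4
[j, j, s] 2 distinct, len 3
[j, j, s, j] 2 distinct, len 4
[j, j, s, j, j] 2 distinct, len 5
[j, j, b] 2 distinct, len 3
[b, s] 2 distinct, len 2
[b, s, s] 2 distinct, len 3
[s, s, j] 2 distinct, len 3
[j, b] 2 distinct, len 2
[b, s] 2 distinct, len 2
[b, s, s] 2 distinct, len 3
[s, s, j] 2 distinct, len 3
Longest length with ≤2 distinct: 5.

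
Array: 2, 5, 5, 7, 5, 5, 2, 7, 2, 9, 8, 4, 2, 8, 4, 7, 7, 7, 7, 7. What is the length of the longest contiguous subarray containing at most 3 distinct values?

Extend right; when distinct count exceeds 3, shrink from the left:
[2] 1 distinct, len 1
[2, 5] 2 distinct, len 2
[2, 5, 5] 2 distinct, len 3
[2, 5, 5, 7] 3 distinct, len 4
[2, 5, 5, 7, 5] 3 distinct, len 5
[2, 5, 5, 7, 5, 5] 3 distinct, len 6
[2, 5, 5, 7, 5, 5, 2] 3 distinct, len 7
[2, 5, 5, 7, 5, 5, 2, 7] 3 distinct, len 8
[2, 5, 5, 7, 5, 5, 2, 7, 2] 3 distinct, len 9
[2, 7, 2, 9] 3 distinct, len 4
[2, 9, 8] 3 distinct, len 3
[9, 8, 4] 3 distinct, len 3
[8, 4, 2] 3 distinct, len 3
[8, 4, 2, 8] 3 distinct, len 4
[8, 4, 2, 8, 4] 3 distinct, len 5
[8, 4, 7] 3 distinct, len 3
[8, 4, 7, 7] 3 distinct, len 4
[8, 4, 7, 7, 7] 3 distinct, len 5
[8, 4, 7, 7, 7, 7] 3 distinct, len 6
[8, 4, 7, 7, 7, 7, 7] 3 distinct, len 7
Longest length with ≤3 distinct: 9.

9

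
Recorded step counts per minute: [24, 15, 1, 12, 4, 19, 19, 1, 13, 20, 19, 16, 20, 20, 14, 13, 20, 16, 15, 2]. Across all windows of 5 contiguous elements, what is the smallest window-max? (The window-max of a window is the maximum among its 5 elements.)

19

(24, 15, 1, 12, 4) → max 24
(15, 1, 12, 4, 19) → max 19
(1, 12, 4, 19, 19) → max 19
(12, 4, 19, 19, 1) → max 19
(4, 19, 19, 1, 13) → max 19
(19, 19, 1, 13, 20) → max 20
(19, 1, 13, 20, 19) → max 20
(1, 13, 20, 19, 16) → max 20
(13, 20, 19, 16, 20) → max 20
(20, 19, 16, 20, 20) → max 20
(19, 16, 20, 20, 14) → max 20
(16, 20, 20, 14, 13) → max 20
(20, 20, 14, 13, 20) → max 20
(20, 14, 13, 20, 16) → max 20
(14, 13, 20, 16, 15) → max 20
(13, 20, 16, 15, 2) → max 20
Smallest of these is 19.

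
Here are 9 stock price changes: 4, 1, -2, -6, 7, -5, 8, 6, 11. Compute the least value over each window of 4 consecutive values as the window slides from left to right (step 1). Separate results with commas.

Sliding a size-4 window across the 9 values:
(4, 1, -2, -6) → min -6
(1, -2, -6, 7) → min -6
(-2, -6, 7, -5) → min -6
(-6, 7, -5, 8) → min -6
(7, -5, 8, 6) → min -5
(-5, 8, 6, 11) → min -5

-6, -6, -6, -6, -5, -5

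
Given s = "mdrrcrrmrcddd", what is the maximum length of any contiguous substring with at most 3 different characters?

add m: window [m] (1 distinct), len 1
add d: window [m, d] (2 distinct), len 2
add r: window [m, d, r] (3 distinct), len 3
add r: window [m, d, r, r] (3 distinct), len 4
add c: window [d, r, r, c] (3 distinct), len 4
add r: window [d, r, r, c, r] (3 distinct), len 5
add r: window [d, r, r, c, r, r] (3 distinct), len 6
add m: window [r, r, c, r, r, m] (3 distinct), len 6
add r: window [r, r, c, r, r, m, r] (3 distinct), len 7
add c: window [r, r, c, r, r, m, r, c] (3 distinct), len 8
add d: window [r, c, d] (3 distinct), len 3
add d: window [r, c, d, d] (3 distinct), len 4
add d: window [r, c, d, d, d] (3 distinct), len 5
Longest length with ≤3 distinct: 8.

8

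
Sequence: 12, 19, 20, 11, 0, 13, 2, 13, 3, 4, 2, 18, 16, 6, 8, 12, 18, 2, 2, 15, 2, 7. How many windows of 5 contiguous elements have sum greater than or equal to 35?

(12, 19, 20, 11, 0) → sum 62  ≥ 35 ✓
(19, 20, 11, 0, 13) → sum 63  ≥ 35 ✓
(20, 11, 0, 13, 2) → sum 46  ≥ 35 ✓
(11, 0, 13, 2, 13) → sum 39  ≥ 35 ✓
(0, 13, 2, 13, 3) → sum 31
(13, 2, 13, 3, 4) → sum 35  ≥ 35 ✓
(2, 13, 3, 4, 2) → sum 24
(13, 3, 4, 2, 18) → sum 40  ≥ 35 ✓
(3, 4, 2, 18, 16) → sum 43  ≥ 35 ✓
(4, 2, 18, 16, 6) → sum 46  ≥ 35 ✓
(2, 18, 16, 6, 8) → sum 50  ≥ 35 ✓
(18, 16, 6, 8, 12) → sum 60  ≥ 35 ✓
(16, 6, 8, 12, 18) → sum 60  ≥ 35 ✓
(6, 8, 12, 18, 2) → sum 46  ≥ 35 ✓
(8, 12, 18, 2, 2) → sum 42  ≥ 35 ✓
(12, 18, 2, 2, 15) → sum 49  ≥ 35 ✓
(18, 2, 2, 15, 2) → sum 39  ≥ 35 ✓
(2, 2, 15, 2, 7) → sum 28
15 windows satisfy the condition.

15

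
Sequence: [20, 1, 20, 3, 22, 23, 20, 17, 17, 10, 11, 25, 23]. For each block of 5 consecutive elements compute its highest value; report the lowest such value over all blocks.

20 1 20 3 22 → max 22
1 20 3 22 23 → max 23
20 3 22 23 20 → max 23
3 22 23 20 17 → max 23
22 23 20 17 17 → max 23
23 20 17 17 10 → max 23
20 17 17 10 11 → max 20
17 17 10 11 25 → max 25
17 10 11 25 23 → max 25
Lowest of these is 20.

20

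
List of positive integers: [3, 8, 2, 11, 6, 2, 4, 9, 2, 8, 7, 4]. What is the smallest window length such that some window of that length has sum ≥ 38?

7

add 3: running sum 3 < 38
add 8: running sum 11 < 38
add 2: running sum 13 < 38
add 11: running sum 24 < 38
add 6: running sum 30 < 38
add 2: running sum 32 < 38
add 4: running sum 36 < 38
add 9: shortest ending here [8, 2, 11, 6, 2, 4, 9] sum 42, len 7
add 2: shortest ending here [8, 2, 11, 6, 2, 4, 9, 2] sum 44, len 8
add 8: shortest ending here [11, 6, 2, 4, 9, 2, 8] sum 42, len 7
add 7: shortest ending here [6, 2, 4, 9, 2, 8, 7] sum 38, len 7
add 4: shortest ending here [6, 2, 4, 9, 2, 8, 7, 4] sum 42, len 8
Shortest qualifying length: 7.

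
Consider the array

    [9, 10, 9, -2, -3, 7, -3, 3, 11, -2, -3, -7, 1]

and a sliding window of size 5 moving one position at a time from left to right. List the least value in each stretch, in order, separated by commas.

-3, -3, -3, -3, -3, -3, -3, -7, -7

9 10 9 -2 -3 → min -3
10 9 -2 -3 7 → min -3
9 -2 -3 7 -3 → min -3
-2 -3 7 -3 3 → min -3
-3 7 -3 3 11 → min -3
7 -3 3 11 -2 → min -3
-3 3 11 -2 -3 → min -3
3 11 -2 -3 -7 → min -7
11 -2 -3 -7 1 → min -7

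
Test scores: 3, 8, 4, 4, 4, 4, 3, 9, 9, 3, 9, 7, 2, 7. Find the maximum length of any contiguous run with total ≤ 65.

12

[3] sum 3 len 1
[3, 8] sum 11 len 2
[3, 8, 4] sum 15 len 3
[3, 8, 4, 4] sum 19 len 4
[3, 8, 4, 4, 4] sum 23 len 5
[3, 8, 4, 4, 4, 4] sum 27 len 6
[3, 8, 4, 4, 4, 4, 3] sum 30 len 7
[3, 8, 4, 4, 4, 4, 3, 9] sum 39 len 8
[3, 8, 4, 4, 4, 4, 3, 9, 9] sum 48 len 9
[3, 8, 4, 4, 4, 4, 3, 9, 9, 3] sum 51 len 10
[3, 8, 4, 4, 4, 4, 3, 9, 9, 3, 9] sum 60 len 11
[8, 4, 4, 4, 4, 3, 9, 9, 3, 9, 7] sum 64 len 11
[4, 4, 4, 4, 3, 9, 9, 3, 9, 7, 2] sum 58 len 11
[4, 4, 4, 4, 3, 9, 9, 3, 9, 7, 2, 7] sum 65 len 12
Longest length seen: 12.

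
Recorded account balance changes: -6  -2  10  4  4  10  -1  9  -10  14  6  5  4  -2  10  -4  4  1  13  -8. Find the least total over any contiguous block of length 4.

[-6, -2, 10, 4] → sum 6
[-2, 10, 4, 4] → sum 16
[10, 4, 4, 10] → sum 28
[4, 4, 10, -1] → sum 17
[4, 10, -1, 9] → sum 22
[10, -1, 9, -10] → sum 8
[-1, 9, -10, 14] → sum 12
[9, -10, 14, 6] → sum 19
[-10, 14, 6, 5] → sum 15
[14, 6, 5, 4] → sum 29
[6, 5, 4, -2] → sum 13
[5, 4, -2, 10] → sum 17
[4, -2, 10, -4] → sum 8
[-2, 10, -4, 4] → sum 8
[10, -4, 4, 1] → sum 11
[-4, 4, 1, 13] → sum 14
[4, 1, 13, -8] → sum 10
Least of these is 6.

6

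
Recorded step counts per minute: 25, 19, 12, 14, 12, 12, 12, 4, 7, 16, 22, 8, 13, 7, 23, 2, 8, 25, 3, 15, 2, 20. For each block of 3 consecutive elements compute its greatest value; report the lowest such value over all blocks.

12

Each size-3 window and its max:
[25, 19, 12] → max 25
[19, 12, 14] → max 19
[12, 14, 12] → max 14
[14, 12, 12] → max 14
[12, 12, 12] → max 12
[12, 12, 4] → max 12
[12, 4, 7] → max 12
[4, 7, 16] → max 16
[7, 16, 22] → max 22
[16, 22, 8] → max 22
[22, 8, 13] → max 22
[8, 13, 7] → max 13
[13, 7, 23] → max 23
[7, 23, 2] → max 23
[23, 2, 8] → max 23
[2, 8, 25] → max 25
[8, 25, 3] → max 25
[25, 3, 15] → max 25
[3, 15, 2] → max 15
[15, 2, 20] → max 20
Lowest of these is 12.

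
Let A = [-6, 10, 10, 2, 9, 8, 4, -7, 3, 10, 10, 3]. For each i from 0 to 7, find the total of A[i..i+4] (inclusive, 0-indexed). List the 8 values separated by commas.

[-6, 10, 10, 2, 9] → sum 25
[10, 10, 2, 9, 8] → sum 39
[10, 2, 9, 8, 4] → sum 33
[2, 9, 8, 4, -7] → sum 16
[9, 8, 4, -7, 3] → sum 17
[8, 4, -7, 3, 10] → sum 18
[4, -7, 3, 10, 10] → sum 20
[-7, 3, 10, 10, 3] → sum 19

25, 39, 33, 16, 17, 18, 20, 19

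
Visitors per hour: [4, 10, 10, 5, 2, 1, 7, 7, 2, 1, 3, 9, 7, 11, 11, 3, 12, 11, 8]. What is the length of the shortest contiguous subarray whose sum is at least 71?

add 4: running sum 4 < 71
add 10: running sum 14 < 71
add 10: running sum 24 < 71
add 5: running sum 29 < 71
add 2: running sum 31 < 71
add 1: running sum 32 < 71
add 7: running sum 39 < 71
add 7: running sum 46 < 71
add 2: running sum 48 < 71
add 1: running sum 49 < 71
add 3: running sum 52 < 71
add 9: running sum 61 < 71
add 7: running sum 68 < 71
add 11: shortest ending here [10, 10, 5, 2, 1, 7, 7, 2, 1, 3, 9, 7, 11] sum 75, len 13
add 11: shortest ending here [10, 5, 2, 1, 7, 7, 2, 1, 3, 9, 7, 11, 11] sum 76, len 13
add 3: shortest ending here [10, 5, 2, 1, 7, 7, 2, 1, 3, 9, 7, 11, 11, 3] sum 79, len 14
add 12: shortest ending here [7, 7, 2, 1, 3, 9, 7, 11, 11, 3, 12] sum 73, len 11
add 11: shortest ending here [7, 2, 1, 3, 9, 7, 11, 11, 3, 12, 11] sum 77, len 11
add 8: shortest ending here [9, 7, 11, 11, 3, 12, 11, 8] sum 72, len 8
Shortest qualifying length: 8.

8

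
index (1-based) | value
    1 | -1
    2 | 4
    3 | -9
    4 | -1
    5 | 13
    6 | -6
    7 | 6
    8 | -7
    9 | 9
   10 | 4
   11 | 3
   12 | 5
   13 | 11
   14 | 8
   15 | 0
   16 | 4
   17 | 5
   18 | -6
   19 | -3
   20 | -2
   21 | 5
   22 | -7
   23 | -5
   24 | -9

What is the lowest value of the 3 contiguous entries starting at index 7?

-7

Elements at indices 7..9: 6, -7, 9
min(6, -7, 9) = -7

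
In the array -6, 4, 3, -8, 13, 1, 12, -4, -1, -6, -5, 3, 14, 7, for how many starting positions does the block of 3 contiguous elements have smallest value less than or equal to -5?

8

[-6, 4, 3] → min -6  ≤ -5 ✓
[4, 3, -8] → min -8  ≤ -5 ✓
[3, -8, 13] → min -8  ≤ -5 ✓
[-8, 13, 1] → min -8  ≤ -5 ✓
[13, 1, 12] → min 1
[1, 12, -4] → min -4
[12, -4, -1] → min -4
[-4, -1, -6] → min -6  ≤ -5 ✓
[-1, -6, -5] → min -6  ≤ -5 ✓
[-6, -5, 3] → min -6  ≤ -5 ✓
[-5, 3, 14] → min -5  ≤ -5 ✓
[3, 14, 7] → min 3
8 windows satisfy the condition.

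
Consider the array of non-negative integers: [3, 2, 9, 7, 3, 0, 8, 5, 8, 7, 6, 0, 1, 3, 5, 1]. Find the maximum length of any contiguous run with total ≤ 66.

15

Extend to the right; shrink from the left whenever the sum exceeds 66:
→ 3: sum 3, len 1
→ 2: sum 5, len 2
→ 9: sum 14, len 3
→ 7: sum 21, len 4
→ 3: sum 24, len 5
→ 0: sum 24, len 6
→ 8: sum 32, len 7
→ 5: sum 37, len 8
→ 8: sum 45, len 9
→ 7: sum 52, len 10
→ 6: sum 58, len 11
→ 0: sum 58, len 12
→ 1: sum 59, len 13
→ 3: sum 62, len 14
→ 5 (dropped 3): sum 64, len 14
→ 1: sum 65, len 15
Longest length seen: 15.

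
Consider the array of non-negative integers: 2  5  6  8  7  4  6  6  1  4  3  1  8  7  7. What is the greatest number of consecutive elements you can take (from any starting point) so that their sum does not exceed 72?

14

add 2: [2] sum 2, len 1
add 5: [2, 5] sum 7, len 2
add 6: [2, 5, 6] sum 13, len 3
add 8: [2, 5, 6, 8] sum 21, len 4
add 7: [2, 5, 6, 8, 7] sum 28, len 5
add 4: [2, 5, 6, 8, 7, 4] sum 32, len 6
add 6: [2, 5, 6, 8, 7, 4, 6] sum 38, len 7
add 6: [2, 5, 6, 8, 7, 4, 6, 6] sum 44, len 8
add 1: [2, 5, 6, 8, 7, 4, 6, 6, 1] sum 45, len 9
add 4: [2, 5, 6, 8, 7, 4, 6, 6, 1, 4] sum 49, len 10
add 3: [2, 5, 6, 8, 7, 4, 6, 6, 1, 4, 3] sum 52, len 11
add 1: [2, 5, 6, 8, 7, 4, 6, 6, 1, 4, 3, 1] sum 53, len 12
add 8: [2, 5, 6, 8, 7, 4, 6, 6, 1, 4, 3, 1, 8] sum 61, len 13
add 7: [2, 5, 6, 8, 7, 4, 6, 6, 1, 4, 3, 1, 8, 7] sum 68, len 14
add 7: [6, 8, 7, 4, 6, 6, 1, 4, 3, 1, 8, 7, 7] sum 68, len 13
Longest length seen: 14.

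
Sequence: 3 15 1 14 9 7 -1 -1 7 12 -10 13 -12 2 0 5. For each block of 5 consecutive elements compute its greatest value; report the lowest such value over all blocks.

Window maxs for each of the 12 positions:
(3, 15, 1, 14, 9) → max 15
(15, 1, 14, 9, 7) → max 15
(1, 14, 9, 7, -1) → max 14
(14, 9, 7, -1, -1) → max 14
(9, 7, -1, -1, 7) → max 9
(7, -1, -1, 7, 12) → max 12
(-1, -1, 7, 12, -10) → max 12
(-1, 7, 12, -10, 13) → max 13
(7, 12, -10, 13, -12) → max 13
(12, -10, 13, -12, 2) → max 13
(-10, 13, -12, 2, 0) → max 13
(13, -12, 2, 0, 5) → max 13
Lowest of these is 9.

9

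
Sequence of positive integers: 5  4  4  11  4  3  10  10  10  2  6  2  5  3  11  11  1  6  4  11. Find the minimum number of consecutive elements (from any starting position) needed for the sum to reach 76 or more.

add 5: running sum 5 < 76
add 4: running sum 9 < 76
add 4: running sum 13 < 76
add 11: running sum 24 < 76
add 4: running sum 28 < 76
add 3: running sum 31 < 76
add 10: running sum 41 < 76
add 10: running sum 51 < 76
add 10: running sum 61 < 76
add 2: running sum 63 < 76
add 6: running sum 69 < 76
add 2: running sum 71 < 76
add 5: shortest ending here [5, 4, 4, 11, 4, 3, 10, 10, 10, 2, 6, 2, 5] sum 76, len 13
add 3: shortest ending here [5, 4, 4, 11, 4, 3, 10, 10, 10, 2, 6, 2, 5, 3] sum 79, len 14
add 11: shortest ending here [11, 4, 3, 10, 10, 10, 2, 6, 2, 5, 3, 11] sum 77, len 12
add 11: shortest ending here [4, 3, 10, 10, 10, 2, 6, 2, 5, 3, 11, 11] sum 77, len 12
add 1: shortest ending here [4, 3, 10, 10, 10, 2, 6, 2, 5, 3, 11, 11, 1] sum 78, len 13
add 6: shortest ending here [10, 10, 10, 2, 6, 2, 5, 3, 11, 11, 1, 6] sum 77, len 12
add 4: shortest ending here [10, 10, 10, 2, 6, 2, 5, 3, 11, 11, 1, 6, 4] sum 81, len 13
add 11: shortest ending here [10, 10, 2, 6, 2, 5, 3, 11, 11, 1, 6, 4, 11] sum 82, len 13
Shortest qualifying length: 12.

12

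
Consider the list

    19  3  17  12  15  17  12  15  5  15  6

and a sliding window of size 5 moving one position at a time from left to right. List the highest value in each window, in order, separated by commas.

[19, 3, 17, 12, 15] → max 19
[3, 17, 12, 15, 17] → max 17
[17, 12, 15, 17, 12] → max 17
[12, 15, 17, 12, 15] → max 17
[15, 17, 12, 15, 5] → max 17
[17, 12, 15, 5, 15] → max 17
[12, 15, 5, 15, 6] → max 15

19, 17, 17, 17, 17, 17, 15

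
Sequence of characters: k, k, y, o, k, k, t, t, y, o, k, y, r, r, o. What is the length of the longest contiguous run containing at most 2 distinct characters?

[k] 1 distinct, len 1
[k, k] 1 distinct, len 2
[k, k, y] 2 distinct, len 3
[y, o] 2 distinct, len 2
[o, k] 2 distinct, len 2
[o, k, k] 2 distinct, len 3
[k, k, t] 2 distinct, len 3
[k, k, t, t] 2 distinct, len 4
[t, t, y] 2 distinct, len 3
[y, o] 2 distinct, len 2
[o, k] 2 distinct, len 2
[k, y] 2 distinct, len 2
[y, r] 2 distinct, len 2
[y, r, r] 2 distinct, len 3
[r, r, o] 2 distinct, len 3
Longest length with ≤2 distinct: 4.

4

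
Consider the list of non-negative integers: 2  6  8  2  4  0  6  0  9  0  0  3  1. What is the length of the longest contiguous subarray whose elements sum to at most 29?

10

Extend to the right; shrink from the left whenever the sum exceeds 29:
[2] sum 2 len 1
[2, 6] sum 8 len 2
[2, 6, 8] sum 16 len 3
[2, 6, 8, 2] sum 18 len 4
[2, 6, 8, 2, 4] sum 22 len 5
[2, 6, 8, 2, 4, 0] sum 22 len 6
[2, 6, 8, 2, 4, 0, 6] sum 28 len 7
[2, 6, 8, 2, 4, 0, 6, 0] sum 28 len 8
[8, 2, 4, 0, 6, 0, 9] sum 29 len 7
[8, 2, 4, 0, 6, 0, 9, 0] sum 29 len 8
[8, 2, 4, 0, 6, 0, 9, 0, 0] sum 29 len 9
[2, 4, 0, 6, 0, 9, 0, 0, 3] sum 24 len 9
[2, 4, 0, 6, 0, 9, 0, 0, 3, 1] sum 25 len 10
Longest length seen: 10.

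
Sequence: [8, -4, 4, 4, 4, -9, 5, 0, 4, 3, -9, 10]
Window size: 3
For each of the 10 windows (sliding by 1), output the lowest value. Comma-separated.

-4, -4, 4, -9, -9, -9, 0, 0, -9, -9

(8, -4, 4) → min -4
(-4, 4, 4) → min -4
(4, 4, 4) → min 4
(4, 4, -9) → min -9
(4, -9, 5) → min -9
(-9, 5, 0) → min -9
(5, 0, 4) → min 0
(0, 4, 3) → min 0
(4, 3, -9) → min -9
(3, -9, 10) → min -9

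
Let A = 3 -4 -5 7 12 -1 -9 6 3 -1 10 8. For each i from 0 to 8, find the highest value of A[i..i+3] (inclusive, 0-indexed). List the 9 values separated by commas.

3 -4 -5 7 → max 7
-4 -5 7 12 → max 12
-5 7 12 -1 → max 12
7 12 -1 -9 → max 12
12 -1 -9 6 → max 12
-1 -9 6 3 → max 6
-9 6 3 -1 → max 6
6 3 -1 10 → max 10
3 -1 10 8 → max 10

7, 12, 12, 12, 12, 6, 6, 10, 10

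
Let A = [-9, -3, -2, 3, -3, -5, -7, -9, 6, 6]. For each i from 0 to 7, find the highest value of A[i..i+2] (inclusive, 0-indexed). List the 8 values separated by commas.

-2, 3, 3, 3, -3, -5, 6, 6

[-9, -3, -2] → max -2
[-3, -2, 3] → max 3
[-2, 3, -3] → max 3
[3, -3, -5] → max 3
[-3, -5, -7] → max -3
[-5, -7, -9] → max -5
[-7, -9, 6] → max 6
[-9, 6, 6] → max 6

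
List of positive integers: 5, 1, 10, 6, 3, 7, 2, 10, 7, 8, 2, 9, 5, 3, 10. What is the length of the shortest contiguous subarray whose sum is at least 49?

8

Extend right; whenever the sum reaches 49, record the length and shrink from the left:
add 5: running sum 5 < 49
add 1: running sum 6 < 49
add 10: running sum 16 < 49
add 6: running sum 22 < 49
add 3: running sum 25 < 49
add 7: running sum 32 < 49
add 2: running sum 34 < 49
add 10: running sum 44 < 49
add 7: shortest ending here [5, 1, 10, 6, 3, 7, 2, 10, 7] sum 51, len 9
add 8: shortest ending here [10, 6, 3, 7, 2, 10, 7, 8] sum 53, len 8
add 2: shortest ending here [10, 6, 3, 7, 2, 10, 7, 8, 2] sum 55, len 9
add 9: shortest ending here [6, 3, 7, 2, 10, 7, 8, 2, 9] sum 54, len 9
add 5: shortest ending here [7, 2, 10, 7, 8, 2, 9, 5] sum 50, len 8
add 3: shortest ending here [7, 2, 10, 7, 8, 2, 9, 5, 3] sum 53, len 9
add 10: shortest ending here [10, 7, 8, 2, 9, 5, 3, 10] sum 54, len 8
Shortest qualifying length: 8.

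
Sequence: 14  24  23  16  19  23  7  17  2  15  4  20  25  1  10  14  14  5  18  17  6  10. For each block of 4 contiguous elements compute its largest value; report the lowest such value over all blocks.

14

Window maxs for each of the 19 positions:
(14, 24, 23, 16) → max 24
(24, 23, 16, 19) → max 24
(23, 16, 19, 23) → max 23
(16, 19, 23, 7) → max 23
(19, 23, 7, 17) → max 23
(23, 7, 17, 2) → max 23
(7, 17, 2, 15) → max 17
(17, 2, 15, 4) → max 17
(2, 15, 4, 20) → max 20
(15, 4, 20, 25) → max 25
(4, 20, 25, 1) → max 25
(20, 25, 1, 10) → max 25
(25, 1, 10, 14) → max 25
(1, 10, 14, 14) → max 14
(10, 14, 14, 5) → max 14
(14, 14, 5, 18) → max 18
(14, 5, 18, 17) → max 18
(5, 18, 17, 6) → max 18
(18, 17, 6, 10) → max 18
Lowest of these is 14.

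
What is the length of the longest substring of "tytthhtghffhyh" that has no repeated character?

[t] len 1
[t, y] len 2
[y, t] len 2
[t] len 1
[t, h] len 2
[h] len 1
[h, t] len 2
[h, t, g] len 3
[t, g, h] len 3
[t, g, h, f] len 4
[f] len 1
[f, h] len 2
[f, h, y] len 3
[y, h] len 2
Longest all-distinct length: 4.

4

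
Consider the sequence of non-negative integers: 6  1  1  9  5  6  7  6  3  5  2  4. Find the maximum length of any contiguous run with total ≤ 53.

add 6: [6] sum 6, len 1
add 1: [6, 1] sum 7, len 2
add 1: [6, 1, 1] sum 8, len 3
add 9: [6, 1, 1, 9] sum 17, len 4
add 5: [6, 1, 1, 9, 5] sum 22, len 5
add 6: [6, 1, 1, 9, 5, 6] sum 28, len 6
add 7: [6, 1, 1, 9, 5, 6, 7] sum 35, len 7
add 6: [6, 1, 1, 9, 5, 6, 7, 6] sum 41, len 8
add 3: [6, 1, 1, 9, 5, 6, 7, 6, 3] sum 44, len 9
add 5: [6, 1, 1, 9, 5, 6, 7, 6, 3, 5] sum 49, len 10
add 2: [6, 1, 1, 9, 5, 6, 7, 6, 3, 5, 2] sum 51, len 11
add 4: [1, 1, 9, 5, 6, 7, 6, 3, 5, 2, 4] sum 49, len 11
Longest length seen: 11.

11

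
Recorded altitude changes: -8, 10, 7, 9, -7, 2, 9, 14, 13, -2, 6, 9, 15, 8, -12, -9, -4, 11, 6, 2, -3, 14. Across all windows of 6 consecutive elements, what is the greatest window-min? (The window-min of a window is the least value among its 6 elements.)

-2

[-8, 10, 7, 9, -7, 2] → min -8
[10, 7, 9, -7, 2, 9] → min -7
[7, 9, -7, 2, 9, 14] → min -7
[9, -7, 2, 9, 14, 13] → min -7
[-7, 2, 9, 14, 13, -2] → min -7
[2, 9, 14, 13, -2, 6] → min -2
[9, 14, 13, -2, 6, 9] → min -2
[14, 13, -2, 6, 9, 15] → min -2
[13, -2, 6, 9, 15, 8] → min -2
[-2, 6, 9, 15, 8, -12] → min -12
[6, 9, 15, 8, -12, -9] → min -12
[9, 15, 8, -12, -9, -4] → min -12
[15, 8, -12, -9, -4, 11] → min -12
[8, -12, -9, -4, 11, 6] → min -12
[-12, -9, -4, 11, 6, 2] → min -12
[-9, -4, 11, 6, 2, -3] → min -9
[-4, 11, 6, 2, -3, 14] → min -4
Greatest of these is -2.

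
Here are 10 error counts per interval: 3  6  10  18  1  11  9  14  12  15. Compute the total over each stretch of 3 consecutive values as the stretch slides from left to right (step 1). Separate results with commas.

Sliding a size-3 window across the 10 values:
(3, 6, 10) → sum 19
(6, 10, 18) → sum 34
(10, 18, 1) → sum 29
(18, 1, 11) → sum 30
(1, 11, 9) → sum 21
(11, 9, 14) → sum 34
(9, 14, 12) → sum 35
(14, 12, 15) → sum 41

19, 34, 29, 30, 21, 34, 35, 41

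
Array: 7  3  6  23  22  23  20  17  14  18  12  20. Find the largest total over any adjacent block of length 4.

Window sums for each of the 9 positions:
(7, 3, 6, 23) → sum 39
(3, 6, 23, 22) → sum 54
(6, 23, 22, 23) → sum 74
(23, 22, 23, 20) → sum 88
(22, 23, 20, 17) → sum 82
(23, 20, 17, 14) → sum 74
(20, 17, 14, 18) → sum 69
(17, 14, 18, 12) → sum 61
(14, 18, 12, 20) → sum 64
Largest of these is 88.

88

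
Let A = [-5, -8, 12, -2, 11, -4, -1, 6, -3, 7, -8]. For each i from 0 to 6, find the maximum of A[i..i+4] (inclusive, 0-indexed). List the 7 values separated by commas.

12, 12, 12, 11, 11, 7, 7

Sliding a size-5 window across the 11 values:
(-5, -8, 12, -2, 11) → max 12
(-8, 12, -2, 11, -4) → max 12
(12, -2, 11, -4, -1) → max 12
(-2, 11, -4, -1, 6) → max 11
(11, -4, -1, 6, -3) → max 11
(-4, -1, 6, -3, 7) → max 7
(-1, 6, -3, 7, -8) → max 7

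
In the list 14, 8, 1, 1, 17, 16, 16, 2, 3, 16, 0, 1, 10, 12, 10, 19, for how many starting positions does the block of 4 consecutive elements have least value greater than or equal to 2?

4

14 8 1 1 → min 1
8 1 1 17 → min 1
1 1 17 16 → min 1
1 17 16 16 → min 1
17 16 16 2 → min 2  ≥ 2 ✓
16 16 2 3 → min 2  ≥ 2 ✓
16 2 3 16 → min 2  ≥ 2 ✓
2 3 16 0 → min 0
3 16 0 1 → min 0
16 0 1 10 → min 0
0 1 10 12 → min 0
1 10 12 10 → min 1
10 12 10 19 → min 10  ≥ 2 ✓
4 windows satisfy the condition.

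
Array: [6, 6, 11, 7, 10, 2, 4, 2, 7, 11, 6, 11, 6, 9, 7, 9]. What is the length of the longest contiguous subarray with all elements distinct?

[6] len 1
[6] len 1
[6, 11] len 2
[6, 11, 7] len 3
[6, 11, 7, 10] len 4
[6, 11, 7, 10, 2] len 5
[6, 11, 7, 10, 2, 4] len 6
[4, 2] len 2
[4, 2, 7] len 3
[4, 2, 7, 11] len 4
[4, 2, 7, 11, 6] len 5
[6, 11] len 2
[11, 6] len 2
[11, 6, 9] len 3
[11, 6, 9, 7] len 4
[7, 9] len 2
Longest all-distinct length: 6.

6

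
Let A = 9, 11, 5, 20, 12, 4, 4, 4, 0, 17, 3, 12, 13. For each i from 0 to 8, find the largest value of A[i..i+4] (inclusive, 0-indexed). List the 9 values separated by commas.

20, 20, 20, 20, 12, 17, 17, 17, 17

(9, 11, 5, 20, 12) → max 20
(11, 5, 20, 12, 4) → max 20
(5, 20, 12, 4, 4) → max 20
(20, 12, 4, 4, 4) → max 20
(12, 4, 4, 4, 0) → max 12
(4, 4, 4, 0, 17) → max 17
(4, 4, 0, 17, 3) → max 17
(4, 0, 17, 3, 12) → max 17
(0, 17, 3, 12, 13) → max 17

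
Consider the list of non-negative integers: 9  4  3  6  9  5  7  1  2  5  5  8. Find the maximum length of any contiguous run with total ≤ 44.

9

Extend to the right; shrink from the left whenever the sum exceeds 44:
[9] sum 9 len 1
[9, 4] sum 13 len 2
[9, 4, 3] sum 16 len 3
[9, 4, 3, 6] sum 22 len 4
[9, 4, 3, 6, 9] sum 31 len 5
[9, 4, 3, 6, 9, 5] sum 36 len 6
[9, 4, 3, 6, 9, 5, 7] sum 43 len 7
[9, 4, 3, 6, 9, 5, 7, 1] sum 44 len 8
[4, 3, 6, 9, 5, 7, 1, 2] sum 37 len 8
[4, 3, 6, 9, 5, 7, 1, 2, 5] sum 42 len 9
[3, 6, 9, 5, 7, 1, 2, 5, 5] sum 43 len 9
[9, 5, 7, 1, 2, 5, 5, 8] sum 42 len 8
Longest length seen: 9.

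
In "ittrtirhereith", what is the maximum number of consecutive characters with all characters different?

add i: [i] len 1
add t: [i, t] len 2
add t (repeat t, move left end past it): [t] len 1
add r: [t, r] len 2
add t (repeat t, move left end past it): [r, t] len 2
add i: [r, t, i] len 3
add r (repeat r, move left end past it): [t, i, r] len 3
add h: [t, i, r, h] len 4
add e: [t, i, r, h, e] len 5
add r (repeat r, move left end past it): [h, e, r] len 3
add e (repeat e, move left end past it): [r, e] len 2
add i: [r, e, i] len 3
add t: [r, e, i, t] len 4
add h: [r, e, i, t, h] len 5
Longest all-distinct length: 5.

5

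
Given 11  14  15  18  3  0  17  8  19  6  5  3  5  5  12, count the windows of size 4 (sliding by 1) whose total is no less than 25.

[11, 14, 15, 18] → sum 58  ≥ 25 ✓
[14, 15, 18, 3] → sum 50  ≥ 25 ✓
[15, 18, 3, 0] → sum 36  ≥ 25 ✓
[18, 3, 0, 17] → sum 38  ≥ 25 ✓
[3, 0, 17, 8] → sum 28  ≥ 25 ✓
[0, 17, 8, 19] → sum 44  ≥ 25 ✓
[17, 8, 19, 6] → sum 50  ≥ 25 ✓
[8, 19, 6, 5] → sum 38  ≥ 25 ✓
[19, 6, 5, 3] → sum 33  ≥ 25 ✓
[6, 5, 3, 5] → sum 19
[5, 3, 5, 5] → sum 18
[3, 5, 5, 12] → sum 25  ≥ 25 ✓
10 windows satisfy the condition.

10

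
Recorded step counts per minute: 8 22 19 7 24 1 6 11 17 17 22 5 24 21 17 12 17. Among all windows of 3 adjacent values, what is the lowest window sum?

8 22 19 → sum 49
22 19 7 → sum 48
19 7 24 → sum 50
7 24 1 → sum 32
24 1 6 → sum 31
1 6 11 → sum 18
6 11 17 → sum 34
11 17 17 → sum 45
17 17 22 → sum 56
17 22 5 → sum 44
22 5 24 → sum 51
5 24 21 → sum 50
24 21 17 → sum 62
21 17 12 → sum 50
17 12 17 → sum 46
Lowest of these is 18.

18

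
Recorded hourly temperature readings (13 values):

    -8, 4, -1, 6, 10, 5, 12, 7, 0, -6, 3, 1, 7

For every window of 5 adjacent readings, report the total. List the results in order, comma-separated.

11, 24, 32, 40, 34, 18, 16, 5, 5

-8 4 -1 6 10 → sum 11
4 -1 6 10 5 → sum 24
-1 6 10 5 12 → sum 32
6 10 5 12 7 → sum 40
10 5 12 7 0 → sum 34
5 12 7 0 -6 → sum 18
12 7 0 -6 3 → sum 16
7 0 -6 3 1 → sum 5
0 -6 3 1 7 → sum 5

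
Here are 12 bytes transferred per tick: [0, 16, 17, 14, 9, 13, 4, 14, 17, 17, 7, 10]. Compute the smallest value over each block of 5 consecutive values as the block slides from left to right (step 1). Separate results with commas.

0, 9, 4, 4, 4, 4, 4, 7

[0, 16, 17, 14, 9] → min 0
[16, 17, 14, 9, 13] → min 9
[17, 14, 9, 13, 4] → min 4
[14, 9, 13, 4, 14] → min 4
[9, 13, 4, 14, 17] → min 4
[13, 4, 14, 17, 17] → min 4
[4, 14, 17, 17, 7] → min 4
[14, 17, 17, 7, 10] → min 7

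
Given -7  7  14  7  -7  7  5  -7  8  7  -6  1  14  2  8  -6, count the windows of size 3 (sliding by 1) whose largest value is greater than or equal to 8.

(-7, 7, 14) → max 14  ≥ 8 ✓
(7, 14, 7) → max 14  ≥ 8 ✓
(14, 7, -7) → max 14  ≥ 8 ✓
(7, -7, 7) → max 7
(-7, 7, 5) → max 7
(7, 5, -7) → max 7
(5, -7, 8) → max 8  ≥ 8 ✓
(-7, 8, 7) → max 8  ≥ 8 ✓
(8, 7, -6) → max 8  ≥ 8 ✓
(7, -6, 1) → max 7
(-6, 1, 14) → max 14  ≥ 8 ✓
(1, 14, 2) → max 14  ≥ 8 ✓
(14, 2, 8) → max 14  ≥ 8 ✓
(2, 8, -6) → max 8  ≥ 8 ✓
10 windows satisfy the condition.

10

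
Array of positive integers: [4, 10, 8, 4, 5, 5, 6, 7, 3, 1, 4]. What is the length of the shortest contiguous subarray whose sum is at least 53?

10

add 4: running sum 4 < 53
add 10: running sum 14 < 53
add 8: running sum 22 < 53
add 4: running sum 26 < 53
add 5: running sum 31 < 53
add 5: running sum 36 < 53
add 6: running sum 42 < 53
add 7: running sum 49 < 53
add 3: running sum 52 < 53
add 1: shortest ending here [4, 10, 8, 4, 5, 5, 6, 7, 3, 1] sum 53, len 10
add 4: shortest ending here [10, 8, 4, 5, 5, 6, 7, 3, 1, 4] sum 53, len 10
Shortest qualifying length: 10.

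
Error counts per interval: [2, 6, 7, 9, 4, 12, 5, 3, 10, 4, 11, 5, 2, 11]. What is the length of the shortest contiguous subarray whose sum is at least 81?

12

Extend right; whenever the sum reaches 81, record the length and shrink from the left:
add 2: running sum 2 < 81
add 6: running sum 8 < 81
add 7: running sum 15 < 81
add 9: running sum 24 < 81
add 4: running sum 28 < 81
add 12: running sum 40 < 81
add 5: running sum 45 < 81
add 3: running sum 48 < 81
add 10: running sum 58 < 81
add 4: running sum 62 < 81
add 11: running sum 73 < 81
add 5: running sum 78 < 81
add 2: running sum 80 < 81
add 11: shortest ending here [7, 9, 4, 12, 5, 3, 10, 4, 11, 5, 2, 11] sum 83, len 12
Shortest qualifying length: 12.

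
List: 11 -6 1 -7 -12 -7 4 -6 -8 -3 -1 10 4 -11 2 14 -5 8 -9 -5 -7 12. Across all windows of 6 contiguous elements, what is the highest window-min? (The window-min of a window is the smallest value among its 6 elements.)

(11, -6, 1, -7, -12, -7) → min -12
(-6, 1, -7, -12, -7, 4) → min -12
(1, -7, -12, -7, 4, -6) → min -12
(-7, -12, -7, 4, -6, -8) → min -12
(-12, -7, 4, -6, -8, -3) → min -12
(-7, 4, -6, -8, -3, -1) → min -8
(4, -6, -8, -3, -1, 10) → min -8
(-6, -8, -3, -1, 10, 4) → min -8
(-8, -3, -1, 10, 4, -11) → min -11
(-3, -1, 10, 4, -11, 2) → min -11
(-1, 10, 4, -11, 2, 14) → min -11
(10, 4, -11, 2, 14, -5) → min -11
(4, -11, 2, 14, -5, 8) → min -11
(-11, 2, 14, -5, 8, -9) → min -11
(2, 14, -5, 8, -9, -5) → min -9
(14, -5, 8, -9, -5, -7) → min -9
(-5, 8, -9, -5, -7, 12) → min -9
Highest of these is -8.

-8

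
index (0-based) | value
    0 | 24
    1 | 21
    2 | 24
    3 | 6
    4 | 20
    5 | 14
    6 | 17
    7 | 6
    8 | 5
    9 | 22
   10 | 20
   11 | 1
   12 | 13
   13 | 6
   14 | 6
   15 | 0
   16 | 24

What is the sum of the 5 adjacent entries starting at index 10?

46

Elements at indices 10..14: 20, 1, 13, 6, 6
sum(20, 1, 13, 6, 6) = 46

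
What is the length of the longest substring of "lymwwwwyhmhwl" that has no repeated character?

4

[l] len 1
[l, y] len 2
[l, y, m] len 3
[l, y, m, w] len 4
[w] len 1
[w] len 1
[w] len 1
[w, y] len 2
[w, y, h] len 3
[w, y, h, m] len 4
[m, h] len 2
[m, h, w] len 3
[m, h, w, l] len 4
Longest all-distinct length: 4.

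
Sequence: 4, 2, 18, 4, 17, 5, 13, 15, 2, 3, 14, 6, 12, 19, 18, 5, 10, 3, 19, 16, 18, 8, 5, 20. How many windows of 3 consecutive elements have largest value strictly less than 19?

[4, 2, 18] → max 18  < 19 ✓
[2, 18, 4] → max 18  < 19 ✓
[18, 4, 17] → max 18  < 19 ✓
[4, 17, 5] → max 17  < 19 ✓
[17, 5, 13] → max 17  < 19 ✓
[5, 13, 15] → max 15  < 19 ✓
[13, 15, 2] → max 15  < 19 ✓
[15, 2, 3] → max 15  < 19 ✓
[2, 3, 14] → max 14  < 19 ✓
[3, 14, 6] → max 14  < 19 ✓
[14, 6, 12] → max 14  < 19 ✓
[6, 12, 19] → max 19
[12, 19, 18] → max 19
[19, 18, 5] → max 19
[18, 5, 10] → max 18  < 19 ✓
[5, 10, 3] → max 10  < 19 ✓
[10, 3, 19] → max 19
[3, 19, 16] → max 19
[19, 16, 18] → max 19
[16, 18, 8] → max 18  < 19 ✓
[18, 8, 5] → max 18  < 19 ✓
[8, 5, 20] → max 20
15 windows satisfy the condition.

15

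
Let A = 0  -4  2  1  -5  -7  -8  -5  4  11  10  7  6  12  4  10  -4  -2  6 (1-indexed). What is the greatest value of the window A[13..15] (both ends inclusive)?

12

Elements at indices 13..15: 6, 12, 4
max(6, 12, 4) = 12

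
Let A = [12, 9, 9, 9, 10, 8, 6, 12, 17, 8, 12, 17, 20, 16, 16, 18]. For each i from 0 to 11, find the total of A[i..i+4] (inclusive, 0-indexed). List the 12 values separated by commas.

12 9 9 9 10 → sum 49
9 9 9 10 8 → sum 45
9 9 10 8 6 → sum 42
9 10 8 6 12 → sum 45
10 8 6 12 17 → sum 53
8 6 12 17 8 → sum 51
6 12 17 8 12 → sum 55
12 17 8 12 17 → sum 66
17 8 12 17 20 → sum 74
8 12 17 20 16 → sum 73
12 17 20 16 16 → sum 81
17 20 16 16 18 → sum 87

49, 45, 42, 45, 53, 51, 55, 66, 74, 73, 81, 87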